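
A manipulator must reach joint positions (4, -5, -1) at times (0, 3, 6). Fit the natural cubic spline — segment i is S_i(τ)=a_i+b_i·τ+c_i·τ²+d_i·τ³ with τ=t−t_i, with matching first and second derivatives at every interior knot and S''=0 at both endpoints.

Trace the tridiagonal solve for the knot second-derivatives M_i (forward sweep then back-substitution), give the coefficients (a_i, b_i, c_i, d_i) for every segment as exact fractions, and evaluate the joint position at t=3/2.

Δ: Δ0=-3, Δ1=4/3
row 1: diag=12, rhs=26; c'=1/4, d'=13/6
back: M1=13/6
M: M0=0, M1=13/6, M2=0
seg 0: a=4, c=M0/2=0, d=(M1−M0)/(6·3)=13/108, b=Δ0−h0·(2M0+M1)/6=-49/12
seg 1: a=-5, c=M1/2=13/12, d=(M2−M1)/(6·3)=-13/108, b=Δ1−h1·(2M1+M2)/6=-5/6
t_q=3/2 → seg 0, τ=3/2; S=4+-49/12·τ+0·τ²+13/108·τ³=-55/32

  seg 0: a=4 b=-49/12 c=0 d=13/108
  seg 1: a=-5 b=-5/6 c=13/12 d=-13/108
S(3/2) = -55/32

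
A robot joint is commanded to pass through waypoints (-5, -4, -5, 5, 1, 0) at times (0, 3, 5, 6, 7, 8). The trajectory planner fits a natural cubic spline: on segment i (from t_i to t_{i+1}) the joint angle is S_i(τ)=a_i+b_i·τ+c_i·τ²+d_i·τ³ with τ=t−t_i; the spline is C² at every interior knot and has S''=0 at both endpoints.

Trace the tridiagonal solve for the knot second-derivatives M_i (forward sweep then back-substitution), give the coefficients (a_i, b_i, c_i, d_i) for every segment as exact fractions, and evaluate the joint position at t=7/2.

Δ: Δ0=1/3, Δ1=-1/2, Δ2=10, Δ3=-4, Δ4=-1
row 1: diag=10, rhs=-5; c'=1/5, d'=-1/2
row 2: denom=6−2·1/5=28/5; d'=(63−2·-1/2)/(28/5)=80/7
row 3: denom=4−1·5/28=107/28; d'=(-84−1·80/7)/(107/28)=-2672/107
row 4: denom=4−1·28/107=400/107; d'=(18−1·-2672/107)/(400/107)=2299/200
back: M4=2299/200
back: M3=-2672/107−28/107·2299/200=-1399/50
back: M2=80/7−5/28·-1399/50=657/40
back: M1=-1/2−1/5·657/40=-757/200
M: M0=0, M1=-757/200, M2=657/40, M3=-1399/50, M4=2299/200, M5=0
seg 0: a=-5, c=M0/2=0, d=(M1−M0)/(6·3)=-757/3600, b=Δ0−h0·(2M0+M1)/6=2671/1200
seg 1: a=-4, c=M1/2=-757/400, d=(M2−M1)/(6·2)=2021/1200, b=Δ1−h1·(2M1+M2)/6=-2071/600
seg 2: a=-5, c=M2/2=657/80, d=(M3−M2)/(6·1)=-8881/1200, b=Δ2−h2·(2M2+M3)/6=5513/600
seg 3: a=5, c=M3/2=-1399/100, d=(M4−M3)/(6·1)=1579/240, b=Δ3−h3·(2M3+M4)/6=4093/1200
seg 4: a=1, c=M4/2=2299/400, d=(M5−M4)/(6·1)=-2299/1200, b=Δ4−h4·(2M4+M5)/6=-2899/600
t_q=7/2 → seg 1, τ=1/2; S=-4+-2071/600·τ+-757/400·τ²+2021/1200·τ³=-19163/3200

  seg 0: a=-5 b=2671/1200 c=0 d=-757/3600
  seg 1: a=-4 b=-2071/600 c=-757/400 d=2021/1200
  seg 2: a=-5 b=5513/600 c=657/80 d=-8881/1200
  seg 3: a=5 b=4093/1200 c=-1399/100 d=1579/240
  seg 4: a=1 b=-2899/600 c=2299/400 d=-2299/1200
S(7/2) = -19163/3200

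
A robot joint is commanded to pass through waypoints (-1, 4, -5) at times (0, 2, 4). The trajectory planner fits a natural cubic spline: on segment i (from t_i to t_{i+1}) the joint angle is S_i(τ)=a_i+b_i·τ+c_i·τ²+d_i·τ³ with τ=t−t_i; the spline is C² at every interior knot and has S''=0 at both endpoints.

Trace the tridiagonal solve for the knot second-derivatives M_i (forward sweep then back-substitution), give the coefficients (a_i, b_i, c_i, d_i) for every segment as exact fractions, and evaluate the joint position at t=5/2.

  seg 0: a=-1 b=17/4 c=0 d=-7/16
  seg 1: a=4 b=-1 c=-21/8 d=7/16
S(5/2) = 371/128

Δ: Δ0=5/2, Δ1=-9/2
row 1: diag=8, rhs=-42; c'=1/4, d'=-21/4
back: M1=-21/4
M: M0=0, M1=-21/4, M2=0
seg 0: a=-1, c=M0/2=0, d=(M1−M0)/(6·2)=-7/16, b=Δ0−h0·(2M0+M1)/6=17/4
seg 1: a=4, c=M1/2=-21/8, d=(M2−M1)/(6·2)=7/16, b=Δ1−h1·(2M1+M2)/6=-1
t_q=5/2 → seg 1, τ=1/2; S=4+-1·τ+-21/8·τ²+7/16·τ³=371/128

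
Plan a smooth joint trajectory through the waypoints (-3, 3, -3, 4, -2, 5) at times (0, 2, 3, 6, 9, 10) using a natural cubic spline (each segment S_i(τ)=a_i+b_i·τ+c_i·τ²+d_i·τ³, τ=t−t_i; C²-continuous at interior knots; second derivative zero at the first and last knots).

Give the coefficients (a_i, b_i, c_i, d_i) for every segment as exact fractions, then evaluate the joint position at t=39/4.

  seg 0: a=-3 b=24023/3657 c=0 d=-3263/3657
  seg 1: a=3 b=-15133/3657 c=-6526/1219 d=12769/3657
  seg 2: a=-3 b=-15982/3657 c=6243/1219 d=-31672/32913
  seg 3: a=4 b=1376/3657 c=-12943/3657 d=30139/32913
  seg 4: a=-2 b=14135/3657 c=5732/1219 d=-5732/3657
S(39/4) = 56223/19504

Δ: Δ0=3, Δ1=-6, Δ2=7/3, Δ3=-2, Δ4=7
row 1: diag=6, rhs=-54; c'=1/6, d'=-9
row 2: denom=8−1·1/6=47/6; d'=(50−1·-9)/(47/6)=354/47
row 3: denom=12−3·18/47=510/47; d'=(-26−3·354/47)/(510/47)=-1142/255
row 4: denom=8−3·47/170=1219/170; d'=(54−3·-1142/255)/(1219/170)=11464/1219
back: M4=11464/1219
back: M3=-1142/255−47/170·11464/1219=-25886/3657
back: M2=354/47−18/47·-25886/3657=12486/1219
back: M1=-9−1/6·12486/1219=-13052/1219
M: M0=0, M1=-13052/1219, M2=12486/1219, M3=-25886/3657, M4=11464/1219, M5=0
seg 0: a=-3, c=M0/2=0, d=(M1−M0)/(6·2)=-3263/3657, b=Δ0−h0·(2M0+M1)/6=24023/3657
seg 1: a=3, c=M1/2=-6526/1219, d=(M2−M1)/(6·1)=12769/3657, b=Δ1−h1·(2M1+M2)/6=-15133/3657
seg 2: a=-3, c=M2/2=6243/1219, d=(M3−M2)/(6·3)=-31672/32913, b=Δ2−h2·(2M2+M3)/6=-15982/3657
seg 3: a=4, c=M3/2=-12943/3657, d=(M4−M3)/(6·3)=30139/32913, b=Δ3−h3·(2M3+M4)/6=1376/3657
seg 4: a=-2, c=M4/2=5732/1219, d=(M5−M4)/(6·1)=-5732/3657, b=Δ4−h4·(2M4+M5)/6=14135/3657
t_q=39/4 → seg 4, τ=3/4; S=-2+14135/3657·τ+5732/1219·τ²+-5732/3657·τ³=56223/19504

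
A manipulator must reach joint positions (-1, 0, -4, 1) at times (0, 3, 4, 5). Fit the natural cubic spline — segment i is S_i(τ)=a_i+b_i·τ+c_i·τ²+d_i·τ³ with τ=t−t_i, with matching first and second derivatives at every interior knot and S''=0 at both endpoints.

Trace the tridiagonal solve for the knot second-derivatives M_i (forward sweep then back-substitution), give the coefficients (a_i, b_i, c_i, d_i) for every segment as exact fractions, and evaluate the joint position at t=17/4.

  seg 0: a=-1 b=268/93 c=0 d=-79/279
  seg 1: a=0 b=-443/93 c=-79/31 d=308/93
  seg 2: a=-4 b=7/93 c=229/31 d=-229/93
S(17/4) = -7059/1984

Δ: Δ0=1/3, Δ1=-4, Δ2=5
row 1: diag=8, rhs=-26; c'=1/8, d'=-13/4
row 2: denom=4−1·1/8=31/8; d'=(54−1·-13/4)/(31/8)=458/31
back: M2=458/31
back: M1=-13/4−1/8·458/31=-158/31
M: M0=0, M1=-158/31, M2=458/31, M3=0
seg 0: a=-1, c=M0/2=0, d=(M1−M0)/(6·3)=-79/279, b=Δ0−h0·(2M0+M1)/6=268/93
seg 1: a=0, c=M1/2=-79/31, d=(M2−M1)/(6·1)=308/93, b=Δ1−h1·(2M1+M2)/6=-443/93
seg 2: a=-4, c=M2/2=229/31, d=(M3−M2)/(6·1)=-229/93, b=Δ2−h2·(2M2+M3)/6=7/93
t_q=17/4 → seg 2, τ=1/4; S=-4+7/93·τ+229/31·τ²+-229/93·τ³=-7059/1984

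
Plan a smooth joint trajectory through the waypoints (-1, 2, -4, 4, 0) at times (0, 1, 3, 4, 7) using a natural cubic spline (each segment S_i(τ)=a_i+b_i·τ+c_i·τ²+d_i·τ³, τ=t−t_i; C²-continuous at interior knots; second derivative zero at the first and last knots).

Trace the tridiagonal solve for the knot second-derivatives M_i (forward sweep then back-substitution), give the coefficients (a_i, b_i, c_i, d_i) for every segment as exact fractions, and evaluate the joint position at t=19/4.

Δ: Δ0=3, Δ1=-3, Δ2=8, Δ3=-4/3
row 1: diag=6, rhs=-36; c'=1/3, d'=-6
row 2: denom=6−2·1/3=16/3; d'=(66−2·-6)/(16/3)=117/8
row 3: denom=8−1·3/16=125/16; d'=(-56−1·117/8)/(125/16)=-226/25
back: M3=-226/25
back: M2=117/8−3/16·-226/25=408/25
back: M1=-6−1/3·408/25=-286/25
M: M0=0, M1=-286/25, M2=408/25, M3=-226/25, M4=0
seg 0: a=-1, c=M0/2=0, d=(M1−M0)/(6·1)=-143/75, b=Δ0−h0·(2M0+M1)/6=368/75
seg 1: a=2, c=M1/2=-143/25, d=(M2−M1)/(6·2)=347/150, b=Δ1−h1·(2M1+M2)/6=-61/75
seg 2: a=-4, c=M2/2=204/25, d=(M3−M2)/(6·1)=-317/75, b=Δ2−h2·(2M2+M3)/6=61/15
seg 3: a=4, c=M3/2=-113/25, d=(M4−M3)/(6·3)=113/225, b=Δ3−h3·(2M3+M4)/6=578/75
t_q=19/4 → seg 3, τ=3/4; S=4+578/75·τ+-113/25·τ²+113/225·τ³=11919/1600

  seg 0: a=-1 b=368/75 c=0 d=-143/75
  seg 1: a=2 b=-61/75 c=-143/25 d=347/150
  seg 2: a=-4 b=61/15 c=204/25 d=-317/75
  seg 3: a=4 b=578/75 c=-113/25 d=113/225
S(19/4) = 11919/1600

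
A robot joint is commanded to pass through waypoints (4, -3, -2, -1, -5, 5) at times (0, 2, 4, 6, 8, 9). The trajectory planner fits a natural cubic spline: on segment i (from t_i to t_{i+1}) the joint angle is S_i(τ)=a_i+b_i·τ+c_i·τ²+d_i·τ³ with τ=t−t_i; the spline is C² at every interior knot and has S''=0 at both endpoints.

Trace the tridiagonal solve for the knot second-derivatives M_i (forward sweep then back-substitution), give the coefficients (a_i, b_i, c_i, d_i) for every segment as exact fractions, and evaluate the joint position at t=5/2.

Δ: Δ0=-7/2, Δ1=1/2, Δ2=1/2, Δ3=-2, Δ4=10
row 1: diag=8, rhs=24; c'=1/4, d'=3
row 2: denom=8−2·1/4=15/2; d'=(0−2·3)/(15/2)=-4/5
row 3: denom=8−2·4/15=112/15; d'=(-15−2·-4/5)/(112/15)=-201/112
row 4: denom=6−2·15/56=153/28; d'=(72−2·-201/112)/(153/28)=83/6
back: M4=83/6
back: M3=-201/112−15/56·83/6=-11/2
back: M2=-4/5−4/15·-11/2=2/3
back: M1=3−1/4·2/3=17/6
M: M0=0, M1=17/6, M2=2/3, M3=-11/2, M4=83/6, M5=0
seg 0: a=4, c=M0/2=0, d=(M1−M0)/(6·2)=17/72, b=Δ0−h0·(2M0+M1)/6=-40/9
seg 1: a=-3, c=M1/2=17/12, d=(M2−M1)/(6·2)=-13/72, b=Δ1−h1·(2M1+M2)/6=-29/18
seg 2: a=-2, c=M2/2=1/3, d=(M3−M2)/(6·2)=-37/72, b=Δ2−h2·(2M2+M3)/6=17/9
seg 3: a=-1, c=M3/2=-11/4, d=(M4−M3)/(6·2)=29/18, b=Δ3−h3·(2M3+M4)/6=-53/18
seg 4: a=-5, c=M4/2=83/12, d=(M5−M4)/(6·1)=-83/36, b=Δ4−h4·(2M4+M5)/6=97/18
t_q=5/2 → seg 1, τ=1/2; S=-3+-29/18·τ+17/12·τ²+-13/72·τ³=-667/192

  seg 0: a=4 b=-40/9 c=0 d=17/72
  seg 1: a=-3 b=-29/18 c=17/12 d=-13/72
  seg 2: a=-2 b=17/9 c=1/3 d=-37/72
  seg 3: a=-1 b=-53/18 c=-11/4 d=29/18
  seg 4: a=-5 b=97/18 c=83/12 d=-83/36
S(5/2) = -667/192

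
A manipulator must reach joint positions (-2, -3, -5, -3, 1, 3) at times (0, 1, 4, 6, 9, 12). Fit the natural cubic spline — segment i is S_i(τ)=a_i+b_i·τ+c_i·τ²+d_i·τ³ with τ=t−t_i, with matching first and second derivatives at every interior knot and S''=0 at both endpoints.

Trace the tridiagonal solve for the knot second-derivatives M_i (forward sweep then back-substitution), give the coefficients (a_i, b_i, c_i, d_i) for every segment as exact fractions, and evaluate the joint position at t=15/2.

  seg 0: a=-2 b=-2444/2499 c=0 d=-55/2499
  seg 1: a=-3 b=-2609/2499 c=-55/833 d=1438/22491
  seg 2: a=-5 b=715/2499 c=1273/2499 d=-127/1666
  seg 3: a=-3 b=503/357 c=130/2499 d=-193/7497
  seg 4: a=1 b=2564/2499 c=-449/2499 d=449/22491
S(15/2) = -5707/6664

Δ: Δ0=-1, Δ1=-2/3, Δ2=1, Δ3=4/3, Δ4=2/3
row 1: diag=8, rhs=2; c'=3/8, d'=1/4
row 2: denom=10−3·3/8=71/8; d'=(10−3·1/4)/(71/8)=74/71
row 3: denom=10−2·16/71=678/71; d'=(2−2·74/71)/(678/71)=-1/113
row 4: denom=12−3·71/226=2499/226; d'=(-4−3·-1/113)/(2499/226)=-898/2499
back: M4=-898/2499
back: M3=-1/113−71/226·-898/2499=260/2499
back: M2=74/71−16/71·260/2499=2546/2499
back: M1=1/4−3/8·2546/2499=-110/833
M: M0=0, M1=-110/833, M2=2546/2499, M3=260/2499, M4=-898/2499, M5=0
seg 0: a=-2, c=M0/2=0, d=(M1−M0)/(6·1)=-55/2499, b=Δ0−h0·(2M0+M1)/6=-2444/2499
seg 1: a=-3, c=M1/2=-55/833, d=(M2−M1)/(6·3)=1438/22491, b=Δ1−h1·(2M1+M2)/6=-2609/2499
seg 2: a=-5, c=M2/2=1273/2499, d=(M3−M2)/(6·2)=-127/1666, b=Δ2−h2·(2M2+M3)/6=715/2499
seg 3: a=-3, c=M3/2=130/2499, d=(M4−M3)/(6·3)=-193/7497, b=Δ3−h3·(2M3+M4)/6=503/357
seg 4: a=1, c=M4/2=-449/2499, d=(M5−M4)/(6·3)=449/22491, b=Δ4−h4·(2M4+M5)/6=2564/2499
t_q=15/2 → seg 3, τ=3/2; S=-3+503/357·τ+130/2499·τ²+-193/7497·τ³=-5707/6664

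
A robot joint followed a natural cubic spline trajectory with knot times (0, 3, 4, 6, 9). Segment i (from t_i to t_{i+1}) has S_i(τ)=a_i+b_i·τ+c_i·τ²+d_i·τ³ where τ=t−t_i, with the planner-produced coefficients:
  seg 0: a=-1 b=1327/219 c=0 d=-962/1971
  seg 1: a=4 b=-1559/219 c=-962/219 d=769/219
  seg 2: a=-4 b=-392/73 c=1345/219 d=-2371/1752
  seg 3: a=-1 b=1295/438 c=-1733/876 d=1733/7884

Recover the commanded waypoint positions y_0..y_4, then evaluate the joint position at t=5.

y_0 = S_0(0) = a_0 = -1
y_1 = S_1(0) = a_1 = 4
y_2 = S_2(0) = a_2 = -4
y_3 = S_3(0) = a_3 = -1
y_4 = S_3(3) = -4
t_q=5 is in segment 2 (τ=1); S_2(τ)=-8027/1752

y_0=-1 y_1=4 y_2=-4 y_3=-1 y_4=-4
S(5) = -8027/1752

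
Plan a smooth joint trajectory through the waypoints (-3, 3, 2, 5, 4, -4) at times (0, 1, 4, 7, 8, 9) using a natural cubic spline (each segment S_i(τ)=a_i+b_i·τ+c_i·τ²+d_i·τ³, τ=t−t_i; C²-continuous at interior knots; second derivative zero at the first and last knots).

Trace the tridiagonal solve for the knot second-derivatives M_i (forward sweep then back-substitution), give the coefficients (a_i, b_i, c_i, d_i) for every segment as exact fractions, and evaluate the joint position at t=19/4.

Δ: Δ0=6, Δ1=-1/3, Δ2=1, Δ3=-1, Δ4=-8
row 1: diag=8, rhs=-38; c'=3/8, d'=-19/4
row 2: denom=12−3·3/8=87/8; d'=(8−3·-19/4)/(87/8)=178/87
row 3: denom=8−3·8/29=208/29; d'=(-12−3·178/87)/(208/29)=-263/104
row 4: denom=4−1·29/208=803/208; d'=(-42−1·-263/104)/(803/208)=-8210/803
back: M4=-8210/803
back: M3=-263/104−29/208·-8210/803=-886/803
back: M2=178/87−8/29·-886/803=5662/2409
back: M1=-19/4−3/8·5662/2409=-4522/803
M: M0=0, M1=-4522/803, M2=5662/2409, M3=-886/803, M4=-8210/803, M5=0
seg 0: a=-3, c=M0/2=0, d=(M1−M0)/(6·1)=-2261/2409, b=Δ0−h0·(2M0+M1)/6=16715/2409
seg 1: a=3, c=M1/2=-2261/803, d=(M2−M1)/(6·3)=874/1971, b=Δ1−h1·(2M1+M2)/6=9932/2409
seg 2: a=2, c=M2/2=2831/2409, d=(M3−M2)/(6·3)=-4160/21681, b=Δ2−h2·(2M2+M3)/6=-1924/2409
seg 3: a=5, c=M3/2=-443/803, d=(M4−M3)/(6·1)=-3662/2409, b=Δ3−h3·(2M3+M4)/6=2582/2409
seg 4: a=4, c=M4/2=-4105/803, d=(M5−M4)/(6·1)=4105/2409, b=Δ4−h4·(2M4+M5)/6=-11062/2409
t_q=19/4 → seg 2, τ=3/4; S=2+-1924/2409·τ+2831/2409·τ²+-4160/21681·τ³=25453/12848

  seg 0: a=-3 b=16715/2409 c=0 d=-2261/2409
  seg 1: a=3 b=9932/2409 c=-2261/803 d=874/1971
  seg 2: a=2 b=-1924/2409 c=2831/2409 d=-4160/21681
  seg 3: a=5 b=2582/2409 c=-443/803 d=-3662/2409
  seg 4: a=4 b=-11062/2409 c=-4105/803 d=4105/2409
S(19/4) = 25453/12848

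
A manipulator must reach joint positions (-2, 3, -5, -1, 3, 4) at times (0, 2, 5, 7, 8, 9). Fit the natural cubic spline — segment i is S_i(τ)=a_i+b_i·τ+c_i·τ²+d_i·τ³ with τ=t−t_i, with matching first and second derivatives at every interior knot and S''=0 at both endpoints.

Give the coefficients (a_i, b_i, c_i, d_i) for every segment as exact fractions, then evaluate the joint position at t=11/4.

  seg 0: a=-2 b=45335/11598 c=0 d=-4085/11598
  seg 1: a=3 b=-3685/11598 c=-4085/1933 d=5143/11598
  seg 2: a=-5 b=-5942/5799 c=7259/3866 d=-4237/23196
  seg 3: a=-1 b=24901/5799 c=1511/1933 d=-6238/5799
  seg 4: a=3 b=15253/5799 c=-4727/1933 d=4727/5799
S(11/4) = 435479/247424

Δ: Δ0=5/2, Δ1=-8/3, Δ2=2, Δ3=4, Δ4=1
row 1: diag=10, rhs=-31; c'=3/10, d'=-31/10
row 2: denom=10−3·3/10=91/10; d'=(28−3·-31/10)/(91/10)=373/91
row 3: denom=6−2·20/91=506/91; d'=(12−2·373/91)/(506/91)=173/253
row 4: denom=4−1·91/506=1933/506; d'=(-18−1·173/253)/(1933/506)=-9454/1933
back: M4=-9454/1933
back: M3=173/253−91/506·-9454/1933=3022/1933
back: M2=373/91−20/91·3022/1933=7259/1933
back: M1=-31/10−3/10·7259/1933=-8170/1933
M: M0=0, M1=-8170/1933, M2=7259/1933, M3=3022/1933, M4=-9454/1933, M5=0
seg 0: a=-2, c=M0/2=0, d=(M1−M0)/(6·2)=-4085/11598, b=Δ0−h0·(2M0+M1)/6=45335/11598
seg 1: a=3, c=M1/2=-4085/1933, d=(M2−M1)/(6·3)=5143/11598, b=Δ1−h1·(2M1+M2)/6=-3685/11598
seg 2: a=-5, c=M2/2=7259/3866, d=(M3−M2)/(6·2)=-4237/23196, b=Δ2−h2·(2M2+M3)/6=-5942/5799
seg 3: a=-1, c=M3/2=1511/1933, d=(M4−M3)/(6·1)=-6238/5799, b=Δ3−h3·(2M3+M4)/6=24901/5799
seg 4: a=3, c=M4/2=-4727/1933, d=(M5−M4)/(6·1)=4727/5799, b=Δ4−h4·(2M4+M5)/6=15253/5799
t_q=11/4 → seg 1, τ=3/4; S=3+-3685/11598·τ+-4085/1933·τ²+5143/11598·τ³=435479/247424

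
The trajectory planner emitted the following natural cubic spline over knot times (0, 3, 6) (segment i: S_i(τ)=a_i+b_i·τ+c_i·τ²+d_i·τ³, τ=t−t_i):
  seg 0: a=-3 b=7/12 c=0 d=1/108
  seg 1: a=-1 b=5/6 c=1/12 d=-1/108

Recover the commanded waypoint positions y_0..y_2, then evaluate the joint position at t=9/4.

y_0=-3 y_1=-1 y_2=2
S(9/4) = -405/256

y_0 = S_0(0) = a_0 = -3
y_1 = S_1(0) = a_1 = -1
y_2 = S_1(3) = 2
t_q=9/4 is in segment 0 (τ=9/4); S_0(τ)=-405/256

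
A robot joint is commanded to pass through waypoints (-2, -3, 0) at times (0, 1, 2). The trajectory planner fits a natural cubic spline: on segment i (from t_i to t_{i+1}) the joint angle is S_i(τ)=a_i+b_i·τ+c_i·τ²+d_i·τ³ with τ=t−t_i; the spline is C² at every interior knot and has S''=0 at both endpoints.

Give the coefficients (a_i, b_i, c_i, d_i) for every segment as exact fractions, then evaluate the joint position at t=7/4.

Δ: Δ0=-1, Δ1=3
row 1: diag=4, rhs=24; c'=1/4, d'=6
back: M1=6
M: M0=0, M1=6, M2=0
seg 0: a=-2, c=M0/2=0, d=(M1−M0)/(6·1)=1, b=Δ0−h0·(2M0+M1)/6=-2
seg 1: a=-3, c=M1/2=3, d=(M2−M1)/(6·1)=-1, b=Δ1−h1·(2M1+M2)/6=1
t_q=7/4 → seg 1, τ=3/4; S=-3+1·τ+3·τ²+-1·τ³=-63/64

  seg 0: a=-2 b=-2 c=0 d=1
  seg 1: a=-3 b=1 c=3 d=-1
S(7/4) = -63/64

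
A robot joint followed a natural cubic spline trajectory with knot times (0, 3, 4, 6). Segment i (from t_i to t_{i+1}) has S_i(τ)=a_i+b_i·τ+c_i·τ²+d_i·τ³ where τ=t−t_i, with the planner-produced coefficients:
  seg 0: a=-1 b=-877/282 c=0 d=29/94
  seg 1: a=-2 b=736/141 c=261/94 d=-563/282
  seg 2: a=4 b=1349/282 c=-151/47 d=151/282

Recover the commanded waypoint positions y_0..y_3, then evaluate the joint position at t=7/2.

y_0=-1 y_1=-2 y_2=4 y_3=5
S(7/2) = 793/752

y_0 = S_0(0) = a_0 = -1
y_1 = S_1(0) = a_1 = -2
y_2 = S_2(0) = a_2 = 4
y_3 = S_2(2) = 5
t_q=7/2 is in segment 1 (τ=1/2); S_1(τ)=793/752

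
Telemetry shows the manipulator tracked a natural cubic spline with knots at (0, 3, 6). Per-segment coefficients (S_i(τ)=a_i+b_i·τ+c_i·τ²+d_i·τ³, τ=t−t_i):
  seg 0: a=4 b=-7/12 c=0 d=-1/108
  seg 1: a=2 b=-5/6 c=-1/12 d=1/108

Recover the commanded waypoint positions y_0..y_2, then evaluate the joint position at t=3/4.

y_0=4 y_1=2 y_2=-1
S(3/4) = 911/256

y_0 = S_0(0) = a_0 = 4
y_1 = S_1(0) = a_1 = 2
y_2 = S_1(3) = -1
t_q=3/4 is in segment 0 (τ=3/4); S_0(τ)=911/256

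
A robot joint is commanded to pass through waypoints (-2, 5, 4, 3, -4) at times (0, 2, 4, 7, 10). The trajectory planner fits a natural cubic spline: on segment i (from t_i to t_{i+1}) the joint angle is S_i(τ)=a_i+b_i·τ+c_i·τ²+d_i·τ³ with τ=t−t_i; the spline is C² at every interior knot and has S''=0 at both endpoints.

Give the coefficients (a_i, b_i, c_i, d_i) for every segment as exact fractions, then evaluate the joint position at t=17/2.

  seg 0: a=-2 b=193/42 c=0 d=-23/84
  seg 1: a=5 b=55/42 c=-23/14 d=31/84
  seg 2: a=4 b=-5/6 c=4/7 d=-17/126
  seg 3: a=3 b=-22/21 c=-9/14 d=1/14
S(17/2) = 25/112

Δ: Δ0=7/2, Δ1=-1/2, Δ2=-1/3, Δ3=-7/3
row 1: diag=8, rhs=-24; c'=1/4, d'=-3
row 2: denom=10−2·1/4=19/2; d'=(1−2·-3)/(19/2)=14/19
row 3: denom=12−3·6/19=210/19; d'=(-12−3·14/19)/(210/19)=-9/7
back: M3=-9/7
back: M2=14/19−6/19·-9/7=8/7
back: M1=-3−1/4·8/7=-23/7
M: M0=0, M1=-23/7, M2=8/7, M3=-9/7, M4=0
seg 0: a=-2, c=M0/2=0, d=(M1−M0)/(6·2)=-23/84, b=Δ0−h0·(2M0+M1)/6=193/42
seg 1: a=5, c=M1/2=-23/14, d=(M2−M1)/(6·2)=31/84, b=Δ1−h1·(2M1+M2)/6=55/42
seg 2: a=4, c=M2/2=4/7, d=(M3−M2)/(6·3)=-17/126, b=Δ2−h2·(2M2+M3)/6=-5/6
seg 3: a=3, c=M3/2=-9/14, d=(M4−M3)/(6·3)=1/14, b=Δ3−h3·(2M3+M4)/6=-22/21
t_q=17/2 → seg 3, τ=3/2; S=3+-22/21·τ+-9/14·τ²+1/14·τ³=25/112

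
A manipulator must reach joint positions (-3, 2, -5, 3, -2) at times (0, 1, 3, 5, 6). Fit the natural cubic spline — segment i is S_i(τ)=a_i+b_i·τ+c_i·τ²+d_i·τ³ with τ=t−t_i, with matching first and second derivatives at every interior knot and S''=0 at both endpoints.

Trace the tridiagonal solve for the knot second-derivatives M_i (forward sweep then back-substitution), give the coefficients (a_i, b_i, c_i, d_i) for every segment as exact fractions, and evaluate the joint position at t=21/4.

Δ: Δ0=5, Δ1=-7/2, Δ2=4, Δ3=-5
row 1: diag=6, rhs=-51; c'=1/3, d'=-17/2
row 2: denom=8−2·1/3=22/3; d'=(45−2·-17/2)/(22/3)=93/11
row 3: denom=6−2·3/11=60/11; d'=(-54−2·93/11)/(60/11)=-13
back: M3=-13
back: M2=93/11−3/11·-13=12
back: M1=-17/2−1/3·12=-25/2
M: M0=0, M1=-25/2, M2=12, M3=-13, M4=0
seg 0: a=-3, c=M0/2=0, d=(M1−M0)/(6·1)=-25/12, b=Δ0−h0·(2M0+M1)/6=85/12
seg 1: a=2, c=M1/2=-25/4, d=(M2−M1)/(6·2)=49/24, b=Δ1−h1·(2M1+M2)/6=5/6
seg 2: a=-5, c=M2/2=6, d=(M3−M2)/(6·2)=-25/12, b=Δ2−h2·(2M2+M3)/6=1/3
seg 3: a=3, c=M3/2=-13/2, d=(M4−M3)/(6·1)=13/6, b=Δ3−h3·(2M3+M4)/6=-2/3
t_q=21/4 → seg 3, τ=1/4; S=3+-2/3·τ+-13/2·τ²+13/6·τ³=315/128

  seg 0: a=-3 b=85/12 c=0 d=-25/12
  seg 1: a=2 b=5/6 c=-25/4 d=49/24
  seg 2: a=-5 b=1/3 c=6 d=-25/12
  seg 3: a=3 b=-2/3 c=-13/2 d=13/6
S(21/4) = 315/128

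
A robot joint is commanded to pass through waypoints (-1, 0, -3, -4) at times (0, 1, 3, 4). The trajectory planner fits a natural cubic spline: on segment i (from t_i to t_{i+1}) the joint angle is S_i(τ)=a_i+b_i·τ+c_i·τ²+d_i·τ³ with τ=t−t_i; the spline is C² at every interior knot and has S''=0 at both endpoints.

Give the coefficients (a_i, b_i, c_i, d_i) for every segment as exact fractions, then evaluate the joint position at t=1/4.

  seg 0: a=-1 b=3/2 c=0 d=-1/2
  seg 1: a=0 b=0 c=-3/2 d=3/8
  seg 2: a=-3 b=-3/2 c=3/4 d=-1/4
S(1/4) = -81/128

Δ: Δ0=1, Δ1=-3/2, Δ2=-1
row 1: diag=6, rhs=-15; c'=1/3, d'=-5/2
row 2: denom=6−2·1/3=16/3; d'=(3−2·-5/2)/(16/3)=3/2
back: M2=3/2
back: M1=-5/2−1/3·3/2=-3
M: M0=0, M1=-3, M2=3/2, M3=0
seg 0: a=-1, c=M0/2=0, d=(M1−M0)/(6·1)=-1/2, b=Δ0−h0·(2M0+M1)/6=3/2
seg 1: a=0, c=M1/2=-3/2, d=(M2−M1)/(6·2)=3/8, b=Δ1−h1·(2M1+M2)/6=0
seg 2: a=-3, c=M2/2=3/4, d=(M3−M2)/(6·1)=-1/4, b=Δ2−h2·(2M2+M3)/6=-3/2
t_q=1/4 → seg 0, τ=1/4; S=-1+3/2·τ+0·τ²+-1/2·τ³=-81/128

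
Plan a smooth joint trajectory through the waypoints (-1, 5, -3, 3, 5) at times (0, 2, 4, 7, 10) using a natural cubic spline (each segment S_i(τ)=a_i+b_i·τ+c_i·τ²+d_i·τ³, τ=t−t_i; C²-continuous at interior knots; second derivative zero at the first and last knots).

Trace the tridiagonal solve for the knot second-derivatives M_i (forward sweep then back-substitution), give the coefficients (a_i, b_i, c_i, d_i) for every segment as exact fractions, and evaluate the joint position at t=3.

Δ: Δ0=3, Δ1=-4, Δ2=2, Δ3=2/3
row 1: diag=8, rhs=-42; c'=1/4, d'=-21/4
row 2: denom=10−2·1/4=19/2; d'=(36−2·-21/4)/(19/2)=93/19
row 3: denom=12−3·6/19=210/19; d'=(-8−3·93/19)/(210/19)=-431/210
back: M3=-431/210
back: M2=93/19−6/19·-431/210=194/35
back: M1=-21/4−1/4·194/35=-929/140
M: M0=0, M1=-929/140, M2=194/35, M3=-431/210, M4=0
seg 0: a=-1, c=M0/2=0, d=(M1−M0)/(6·2)=-929/1680, b=Δ0−h0·(2M0+M1)/6=2189/420
seg 1: a=5, c=M1/2=-929/280, d=(M2−M1)/(6·2)=341/336, b=Δ1−h1·(2M1+M2)/6=-299/210
seg 2: a=-3, c=M2/2=97/35, d=(M3−M2)/(6·3)=-319/756, b=Δ2−h2·(2M2+M3)/6=-151/60
seg 3: a=3, c=M3/2=-431/420, d=(M4−M3)/(6·3)=431/3780, b=Δ3−h3·(2M3+M4)/6=571/210
t_q=3 → seg 1, τ=1; S=5+-299/210·τ+-929/280·τ²+341/336·τ³=713/560

  seg 0: a=-1 b=2189/420 c=0 d=-929/1680
  seg 1: a=5 b=-299/210 c=-929/280 d=341/336
  seg 2: a=-3 b=-151/60 c=97/35 d=-319/756
  seg 3: a=3 b=571/210 c=-431/420 d=431/3780
S(3) = 713/560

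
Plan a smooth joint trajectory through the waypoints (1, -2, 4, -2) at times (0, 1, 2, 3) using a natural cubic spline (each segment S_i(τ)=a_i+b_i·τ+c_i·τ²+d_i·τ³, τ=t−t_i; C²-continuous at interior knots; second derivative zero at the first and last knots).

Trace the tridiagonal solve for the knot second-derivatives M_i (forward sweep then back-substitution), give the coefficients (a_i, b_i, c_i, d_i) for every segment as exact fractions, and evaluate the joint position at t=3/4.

  seg 0: a=1 b=-31/5 c=0 d=16/5
  seg 1: a=-2 b=17/5 c=48/5 d=-7
  seg 2: a=4 b=8/5 c=-57/5 d=19/5
S(3/4) = -23/10

Δ: Δ0=-3, Δ1=6, Δ2=-6
row 1: diag=4, rhs=54; c'=1/4, d'=27/2
row 2: denom=4−1·1/4=15/4; d'=(-72−1·27/2)/(15/4)=-114/5
back: M2=-114/5
back: M1=27/2−1/4·-114/5=96/5
M: M0=0, M1=96/5, M2=-114/5, M3=0
seg 0: a=1, c=M0/2=0, d=(M1−M0)/(6·1)=16/5, b=Δ0−h0·(2M0+M1)/6=-31/5
seg 1: a=-2, c=M1/2=48/5, d=(M2−M1)/(6·1)=-7, b=Δ1−h1·(2M1+M2)/6=17/5
seg 2: a=4, c=M2/2=-57/5, d=(M3−M2)/(6·1)=19/5, b=Δ2−h2·(2M2+M3)/6=8/5
t_q=3/4 → seg 0, τ=3/4; S=1+-31/5·τ+0·τ²+16/5·τ³=-23/10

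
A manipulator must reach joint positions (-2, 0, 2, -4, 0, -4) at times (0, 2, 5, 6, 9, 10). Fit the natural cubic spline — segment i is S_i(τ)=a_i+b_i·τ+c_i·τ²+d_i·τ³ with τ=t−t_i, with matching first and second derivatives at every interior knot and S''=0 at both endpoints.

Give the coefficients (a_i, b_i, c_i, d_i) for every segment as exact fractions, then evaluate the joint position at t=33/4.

  seg 0: a=-2 b=293/765 c=0 d=118/765
  seg 1: a=0 b=1709/765 c=236/255 d=-3323/6885
  seg 2: a=2 b=-236/45 c=-523/153 d=679/255
  seg 3: a=-4 b=-3131/765 c=3496/765 d=-6337/6885
  seg 4: a=0 b=-1166/765 c=-947/255 d=947/765
S(33/4) = -3033/5440

Δ: Δ0=1, Δ1=2/3, Δ2=-6, Δ3=4/3, Δ4=-4
row 1: diag=10, rhs=-2; c'=3/10, d'=-1/5
row 2: denom=8−3·3/10=71/10; d'=(-40−3·-1/5)/(71/10)=-394/71
row 3: denom=8−1·10/71=558/71; d'=(44−1·-394/71)/(558/71)=1759/279
row 4: denom=8−3·71/186=425/62; d'=(-32−3·1759/279)/(425/62)=-1894/255
back: M4=-1894/255
back: M3=1759/279−71/186·-1894/255=6992/765
back: M2=-394/71−10/71·6992/765=-1046/153
back: M1=-1/5−3/10·-1046/153=472/255
M: M0=0, M1=472/255, M2=-1046/153, M3=6992/765, M4=-1894/255, M5=0
seg 0: a=-2, c=M0/2=0, d=(M1−M0)/(6·2)=118/765, b=Δ0−h0·(2M0+M1)/6=293/765
seg 1: a=0, c=M1/2=236/255, d=(M2−M1)/(6·3)=-3323/6885, b=Δ1−h1·(2M1+M2)/6=1709/765
seg 2: a=2, c=M2/2=-523/153, d=(M3−M2)/(6·1)=679/255, b=Δ2−h2·(2M2+M3)/6=-236/45
seg 3: a=-4, c=M3/2=3496/765, d=(M4−M3)/(6·3)=-6337/6885, b=Δ3−h3·(2M3+M4)/6=-3131/765
seg 4: a=0, c=M4/2=-947/255, d=(M5−M4)/(6·1)=947/765, b=Δ4−h4·(2M4+M5)/6=-1166/765
t_q=33/4 → seg 3, τ=9/4; S=-4+-3131/765·τ+3496/765·τ²+-6337/6885·τ³=-3033/5440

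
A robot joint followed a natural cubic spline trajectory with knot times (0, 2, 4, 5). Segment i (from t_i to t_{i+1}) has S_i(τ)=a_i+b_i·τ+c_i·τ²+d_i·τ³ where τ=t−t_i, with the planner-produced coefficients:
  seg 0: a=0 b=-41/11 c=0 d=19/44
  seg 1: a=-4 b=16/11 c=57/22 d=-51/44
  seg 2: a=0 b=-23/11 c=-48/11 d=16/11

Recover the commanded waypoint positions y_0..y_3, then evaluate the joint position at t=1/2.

y_0=0 y_1=-4 y_2=0 y_3=-5
S(1/2) = -637/352

y_0 = S_0(0) = a_0 = 0
y_1 = S_1(0) = a_1 = -4
y_2 = S_2(0) = a_2 = 0
y_3 = S_2(1) = -5
t_q=1/2 is in segment 0 (τ=1/2); S_0(τ)=-637/352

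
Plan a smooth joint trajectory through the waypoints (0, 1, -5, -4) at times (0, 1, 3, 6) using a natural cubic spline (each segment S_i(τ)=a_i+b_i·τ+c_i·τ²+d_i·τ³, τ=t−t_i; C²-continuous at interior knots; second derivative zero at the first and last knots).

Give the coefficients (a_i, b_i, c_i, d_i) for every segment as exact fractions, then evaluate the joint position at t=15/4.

  seg 0: a=0 b=11/6 c=0 d=-5/6
  seg 1: a=1 b=-2/3 c=-5/2 d=2/3
  seg 2: a=-5 b=-8/3 c=3/2 d=-1/6
S(15/4) = -797/128

Δ: Δ0=1, Δ1=-3, Δ2=1/3
row 1: diag=6, rhs=-24; c'=1/3, d'=-4
row 2: denom=10−2·1/3=28/3; d'=(20−2·-4)/(28/3)=3
back: M2=3
back: M1=-4−1/3·3=-5
M: M0=0, M1=-5, M2=3, M3=0
seg 0: a=0, c=M0/2=0, d=(M1−M0)/(6·1)=-5/6, b=Δ0−h0·(2M0+M1)/6=11/6
seg 1: a=1, c=M1/2=-5/2, d=(M2−M1)/(6·2)=2/3, b=Δ1−h1·(2M1+M2)/6=-2/3
seg 2: a=-5, c=M2/2=3/2, d=(M3−M2)/(6·3)=-1/6, b=Δ2−h2·(2M2+M3)/6=-8/3
t_q=15/4 → seg 2, τ=3/4; S=-5+-8/3·τ+3/2·τ²+-1/6·τ³=-797/128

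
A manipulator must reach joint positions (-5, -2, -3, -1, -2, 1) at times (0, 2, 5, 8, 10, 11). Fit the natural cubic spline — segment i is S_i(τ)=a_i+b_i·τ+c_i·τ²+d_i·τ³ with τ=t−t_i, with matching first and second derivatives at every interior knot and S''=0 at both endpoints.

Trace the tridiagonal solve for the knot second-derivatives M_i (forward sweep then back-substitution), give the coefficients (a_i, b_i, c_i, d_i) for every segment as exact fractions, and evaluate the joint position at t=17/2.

Δ: Δ0=3/2, Δ1=-1/3, Δ2=2/3, Δ3=-1/2, Δ4=3
row 1: diag=10, rhs=-11; c'=3/10, d'=-11/10
row 2: denom=12−3·3/10=111/10; d'=(6−3·-11/10)/(111/10)=31/37
row 3: denom=10−3·10/37=340/37; d'=(-7−3·31/37)/(340/37)=-88/85
row 4: denom=6−2·37/170=473/85; d'=(21−2·-88/85)/(473/85)=1961/473
back: M4=1961/473
back: M3=-88/85−37/170·1961/473=-1833/946
back: M2=31/37−10/37·-1833/946=644/473
back: M1=-11/10−3/10·644/473=-1427/946
M: M0=0, M1=-1427/946, M2=644/473, M3=-1833/946, M4=1961/473, M5=0
seg 0: a=-5, c=M0/2=0, d=(M1−M0)/(6·2)=-1427/11352, b=Δ0−h0·(2M0+M1)/6=2842/1419
seg 1: a=-2, c=M1/2=-1427/1892, d=(M2−M1)/(6·3)=905/5676, b=Δ1−h1·(2M1+M2)/6=1403/2838
seg 2: a=-3, c=M2/2=322/473, d=(M3−M2)/(6·3)=-3121/17028, b=Δ2−h2·(2M2+M3)/6=1555/5676
seg 3: a=-1, c=M3/2=-1833/1892, d=(M4−M3)/(6·2)=5755/11352, b=Δ3−h3·(2M3+M4)/6=-1675/2838
seg 4: a=-2, c=M4/2=1961/946, d=(M5−M4)/(6·1)=-1961/2838, b=Δ4−h4·(2M4+M5)/6=2296/1419
t_q=17/2 → seg 3, τ=1/2; S=-1+-1675/2838·τ+-1833/1892·τ²+5755/11352·τ³=-44619/30272

  seg 0: a=-5 b=2842/1419 c=0 d=-1427/11352
  seg 1: a=-2 b=1403/2838 c=-1427/1892 d=905/5676
  seg 2: a=-3 b=1555/5676 c=322/473 d=-3121/17028
  seg 3: a=-1 b=-1675/2838 c=-1833/1892 d=5755/11352
  seg 4: a=-2 b=2296/1419 c=1961/946 d=-1961/2838
S(17/2) = -44619/30272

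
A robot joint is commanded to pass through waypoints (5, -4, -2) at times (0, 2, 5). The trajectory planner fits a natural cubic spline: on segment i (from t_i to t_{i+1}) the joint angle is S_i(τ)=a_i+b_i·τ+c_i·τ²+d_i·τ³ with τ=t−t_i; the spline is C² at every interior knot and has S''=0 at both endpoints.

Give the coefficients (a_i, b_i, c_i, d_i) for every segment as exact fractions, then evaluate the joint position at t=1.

Δ: Δ0=-9/2, Δ1=2/3
row 1: diag=10, rhs=31; c'=3/10, d'=31/10
back: M1=31/10
M: M0=0, M1=31/10, M2=0
seg 0: a=5, c=M0/2=0, d=(M1−M0)/(6·2)=31/120, b=Δ0−h0·(2M0+M1)/6=-83/15
seg 1: a=-4, c=M1/2=31/20, d=(M2−M1)/(6·3)=-31/180, b=Δ1−h1·(2M1+M2)/6=-73/30
t_q=1 → seg 0, τ=1; S=5+-83/15·τ+0·τ²+31/120·τ³=-11/40

  seg 0: a=5 b=-83/15 c=0 d=31/120
  seg 1: a=-4 b=-73/30 c=31/20 d=-31/180
S(1) = -11/40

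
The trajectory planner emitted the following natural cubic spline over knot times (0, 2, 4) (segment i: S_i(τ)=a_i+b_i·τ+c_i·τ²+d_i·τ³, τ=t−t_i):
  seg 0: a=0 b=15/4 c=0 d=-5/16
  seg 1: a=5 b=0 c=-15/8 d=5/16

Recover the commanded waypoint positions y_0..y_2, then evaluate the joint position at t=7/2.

y_0 = S_0(0) = a_0 = 0
y_1 = S_1(0) = a_1 = 5
y_2 = S_1(2) = 0
t_q=7/2 is in segment 1 (τ=3/2); S_1(τ)=235/128

y_0=0 y_1=5 y_2=0
S(7/2) = 235/128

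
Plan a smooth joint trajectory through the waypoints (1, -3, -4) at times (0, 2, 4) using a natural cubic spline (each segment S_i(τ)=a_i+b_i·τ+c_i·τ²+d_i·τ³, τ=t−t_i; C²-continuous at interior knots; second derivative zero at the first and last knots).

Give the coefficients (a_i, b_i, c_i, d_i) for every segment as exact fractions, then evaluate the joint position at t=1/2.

  seg 0: a=1 b=-19/8 c=0 d=3/32
  seg 1: a=-3 b=-5/4 c=9/16 d=-3/32
S(1/2) = -45/256

Δ: Δ0=-2, Δ1=-1/2
row 1: diag=8, rhs=9; c'=1/4, d'=9/8
back: M1=9/8
M: M0=0, M1=9/8, M2=0
seg 0: a=1, c=M0/2=0, d=(M1−M0)/(6·2)=3/32, b=Δ0−h0·(2M0+M1)/6=-19/8
seg 1: a=-3, c=M1/2=9/16, d=(M2−M1)/(6·2)=-3/32, b=Δ1−h1·(2M1+M2)/6=-5/4
t_q=1/2 → seg 0, τ=1/2; S=1+-19/8·τ+0·τ²+3/32·τ³=-45/256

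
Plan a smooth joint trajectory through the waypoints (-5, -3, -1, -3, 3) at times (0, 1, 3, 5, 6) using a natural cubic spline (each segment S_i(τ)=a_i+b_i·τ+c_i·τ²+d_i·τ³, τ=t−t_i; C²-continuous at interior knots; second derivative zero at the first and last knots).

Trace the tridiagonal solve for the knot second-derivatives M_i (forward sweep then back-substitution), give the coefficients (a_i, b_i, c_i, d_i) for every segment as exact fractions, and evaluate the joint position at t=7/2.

  seg 0: a=-5 b=59/30 c=0 d=1/30
  seg 1: a=-3 b=31/15 c=1/10 d=-19/60
  seg 2: a=-1 b=-4/3 c=-9/5 d=59/60
  seg 3: a=-3 b=49/15 c=41/10 d=-41/30
S(7/2) = -319/160

Δ: Δ0=2, Δ1=1, Δ2=-1, Δ3=6
row 1: diag=6, rhs=-6; c'=1/3, d'=-1
row 2: denom=8−2·1/3=22/3; d'=(-12−2·-1)/(22/3)=-15/11
row 3: denom=6−2·3/11=60/11; d'=(42−2·-15/11)/(60/11)=41/5
back: M3=41/5
back: M2=-15/11−3/11·41/5=-18/5
back: M1=-1−1/3·-18/5=1/5
M: M0=0, M1=1/5, M2=-18/5, M3=41/5, M4=0
seg 0: a=-5, c=M0/2=0, d=(M1−M0)/(6·1)=1/30, b=Δ0−h0·(2M0+M1)/6=59/30
seg 1: a=-3, c=M1/2=1/10, d=(M2−M1)/(6·2)=-19/60, b=Δ1−h1·(2M1+M2)/6=31/15
seg 2: a=-1, c=M2/2=-9/5, d=(M3−M2)/(6·2)=59/60, b=Δ2−h2·(2M2+M3)/6=-4/3
seg 3: a=-3, c=M3/2=41/10, d=(M4−M3)/(6·1)=-41/30, b=Δ3−h3·(2M3+M4)/6=49/15
t_q=7/2 → seg 2, τ=1/2; S=-1+-4/3·τ+-9/5·τ²+59/60·τ³=-319/160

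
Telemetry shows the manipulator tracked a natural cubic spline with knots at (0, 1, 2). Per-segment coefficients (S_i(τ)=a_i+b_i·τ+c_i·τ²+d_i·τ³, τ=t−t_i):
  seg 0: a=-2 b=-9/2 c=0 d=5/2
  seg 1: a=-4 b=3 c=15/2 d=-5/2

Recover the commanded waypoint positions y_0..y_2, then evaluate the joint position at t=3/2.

y_0 = S_0(0) = a_0 = -2
y_1 = S_1(0) = a_1 = -4
y_2 = S_1(1) = 4
t_q=3/2 is in segment 1 (τ=1/2); S_1(τ)=-15/16

y_0=-2 y_1=-4 y_2=4
S(3/2) = -15/16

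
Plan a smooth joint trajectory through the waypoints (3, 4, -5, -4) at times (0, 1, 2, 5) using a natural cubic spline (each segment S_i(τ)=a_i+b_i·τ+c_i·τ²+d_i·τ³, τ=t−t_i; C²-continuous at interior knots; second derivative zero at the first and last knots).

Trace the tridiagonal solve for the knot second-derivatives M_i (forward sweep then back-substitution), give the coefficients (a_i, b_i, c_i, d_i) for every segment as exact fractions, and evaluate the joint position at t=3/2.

Δ: Δ0=1, Δ1=-9, Δ2=1/3
row 1: diag=4, rhs=-60; c'=1/4, d'=-15
row 2: denom=8−1·1/4=31/4; d'=(56−1·-15)/(31/4)=284/31
back: M2=284/31
back: M1=-15−1/4·284/31=-536/31
M: M0=0, M1=-536/31, M2=284/31, M3=0
seg 0: a=3, c=M0/2=0, d=(M1−M0)/(6·1)=-268/93, b=Δ0−h0·(2M0+M1)/6=361/93
seg 1: a=4, c=M1/2=-268/31, d=(M2−M1)/(6·1)=410/93, b=Δ1−h1·(2M1+M2)/6=-443/93
seg 2: a=-5, c=M2/2=142/31, d=(M3−M2)/(6·3)=-142/279, b=Δ2−h2·(2M2+M3)/6=-821/93
t_q=3/2 → seg 1, τ=1/2; S=4+-443/93·τ+-268/31·τ²+410/93·τ³=1/124

  seg 0: a=3 b=361/93 c=0 d=-268/93
  seg 1: a=4 b=-443/93 c=-268/31 d=410/93
  seg 2: a=-5 b=-821/93 c=142/31 d=-142/279
S(3/2) = 1/124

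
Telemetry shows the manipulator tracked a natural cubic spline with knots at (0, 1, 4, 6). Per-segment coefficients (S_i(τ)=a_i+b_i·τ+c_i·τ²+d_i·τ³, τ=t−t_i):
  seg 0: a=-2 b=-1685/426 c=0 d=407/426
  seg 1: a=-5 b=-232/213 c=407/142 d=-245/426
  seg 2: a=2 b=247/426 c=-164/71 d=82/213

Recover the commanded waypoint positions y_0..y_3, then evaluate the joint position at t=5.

y_0=-2 y_1=-5 y_2=2 y_3=-3
S(5) = 93/142

y_0 = S_0(0) = a_0 = -2
y_1 = S_1(0) = a_1 = -5
y_2 = S_2(0) = a_2 = 2
y_3 = S_2(2) = -3
t_q=5 is in segment 2 (τ=1); S_2(τ)=93/142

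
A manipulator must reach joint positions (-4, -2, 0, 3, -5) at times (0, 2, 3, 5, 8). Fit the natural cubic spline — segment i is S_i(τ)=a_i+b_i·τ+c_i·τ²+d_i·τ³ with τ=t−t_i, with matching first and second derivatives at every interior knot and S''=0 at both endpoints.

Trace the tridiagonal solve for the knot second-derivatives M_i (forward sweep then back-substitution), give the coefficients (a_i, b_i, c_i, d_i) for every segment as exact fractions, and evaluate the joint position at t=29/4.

  seg 0: a=-4 b=331/489 c=0 d=79/978
  seg 1: a=-2 b=805/489 c=79/163 d=-64/489
  seg 2: a=0 b=1087/489 c=15/163 d=-887/3912
  seg 3: a=3 b=-127/978 c=-827/652 d=827/5868
S(29/4) = -87969/41728

Δ: Δ0=1, Δ1=2, Δ2=3/2, Δ3=-8/3
row 1: diag=6, rhs=6; c'=1/6, d'=1
row 2: denom=6−1·1/6=35/6; d'=(-3−1·1)/(35/6)=-24/35
row 3: denom=10−2·12/35=326/35; d'=(-25−2·-24/35)/(326/35)=-827/326
back: M3=-827/326
back: M2=-24/35−12/35·-827/326=30/163
back: M1=1−1/6·30/163=158/163
M: M0=0, M1=158/163, M2=30/163, M3=-827/326, M4=0
seg 0: a=-4, c=M0/2=0, d=(M1−M0)/(6·2)=79/978, b=Δ0−h0·(2M0+M1)/6=331/489
seg 1: a=-2, c=M1/2=79/163, d=(M2−M1)/(6·1)=-64/489, b=Δ1−h1·(2M1+M2)/6=805/489
seg 2: a=0, c=M2/2=15/163, d=(M3−M2)/(6·2)=-887/3912, b=Δ2−h2·(2M2+M3)/6=1087/489
seg 3: a=3, c=M3/2=-827/652, d=(M4−M3)/(6·3)=827/5868, b=Δ3−h3·(2M3+M4)/6=-127/978
t_q=29/4 → seg 3, τ=9/4; S=3+-127/978·τ+-827/652·τ²+827/5868·τ³=-87969/41728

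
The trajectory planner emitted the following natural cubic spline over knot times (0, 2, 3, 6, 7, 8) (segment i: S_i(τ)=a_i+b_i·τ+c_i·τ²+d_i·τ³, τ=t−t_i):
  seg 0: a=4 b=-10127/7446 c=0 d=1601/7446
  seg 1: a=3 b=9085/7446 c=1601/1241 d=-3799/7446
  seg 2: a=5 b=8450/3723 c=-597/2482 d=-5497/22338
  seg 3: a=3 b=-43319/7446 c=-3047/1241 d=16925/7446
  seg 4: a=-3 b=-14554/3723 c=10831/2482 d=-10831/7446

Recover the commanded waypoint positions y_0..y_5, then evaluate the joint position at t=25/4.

y_0=4 y_1=3 y_2=5 y_3=3 y_4=-3 y_5=-4
S(25/4) = 226775/158848

y_0 = S_0(0) = a_0 = 4
y_1 = S_1(0) = a_1 = 3
y_2 = S_2(0) = a_2 = 5
y_3 = S_3(0) = a_3 = 3
y_4 = S_4(0) = a_4 = -3
y_5 = S_4(1) = -4
t_q=25/4 is in segment 3 (τ=1/4); S_3(τ)=226775/158848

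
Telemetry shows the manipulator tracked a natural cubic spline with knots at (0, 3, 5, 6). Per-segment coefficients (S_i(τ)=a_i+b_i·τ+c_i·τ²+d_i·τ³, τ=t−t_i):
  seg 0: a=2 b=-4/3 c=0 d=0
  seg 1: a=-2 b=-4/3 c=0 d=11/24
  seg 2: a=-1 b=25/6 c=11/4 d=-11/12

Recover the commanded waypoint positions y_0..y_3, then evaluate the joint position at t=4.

y_0 = S_0(0) = a_0 = 2
y_1 = S_1(0) = a_1 = -2
y_2 = S_2(0) = a_2 = -1
y_3 = S_2(1) = 5
t_q=4 is in segment 1 (τ=1); S_1(τ)=-23/8

y_0=2 y_1=-2 y_2=-1 y_3=5
S(4) = -23/8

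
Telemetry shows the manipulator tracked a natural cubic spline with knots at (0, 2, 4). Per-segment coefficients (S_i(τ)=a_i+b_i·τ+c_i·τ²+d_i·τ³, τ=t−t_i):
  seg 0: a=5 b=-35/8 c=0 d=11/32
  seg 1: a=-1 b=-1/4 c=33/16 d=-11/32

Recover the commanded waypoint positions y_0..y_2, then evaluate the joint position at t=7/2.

y_0 = S_0(0) = a_0 = 5
y_1 = S_1(0) = a_1 = -1
y_2 = S_1(2) = 4
t_q=7/2 is in segment 1 (τ=3/2); S_1(τ)=539/256

y_0=5 y_1=-1 y_2=4
S(7/2) = 539/256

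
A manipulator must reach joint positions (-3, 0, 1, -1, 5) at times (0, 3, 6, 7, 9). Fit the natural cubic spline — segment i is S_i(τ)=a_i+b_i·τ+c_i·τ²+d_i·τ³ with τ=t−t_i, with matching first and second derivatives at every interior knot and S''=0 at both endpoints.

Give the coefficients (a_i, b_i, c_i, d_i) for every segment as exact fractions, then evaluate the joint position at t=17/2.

  seg 0: a=-3 b=433/510 c=0 d=77/4590
  seg 1: a=0 b=332/255 c=77/510 d=-145/918
  seg 2: a=1 b=-1049/510 c=-108/85 d=677/510
  seg 3: a=-1 b=-157/255 c=461/170 d=-461/1020
S(17/2) = 1443/544

Δ: Δ0=1, Δ1=1/3, Δ2=-2, Δ3=3
row 1: diag=12, rhs=-4; c'=1/4, d'=-1/3
row 2: denom=8−3·1/4=29/4; d'=(-14−3·-1/3)/(29/4)=-52/29
row 3: denom=6−1·4/29=170/29; d'=(30−1·-52/29)/(170/29)=461/85
back: M3=461/85
back: M2=-52/29−4/29·461/85=-216/85
back: M1=-1/3−1/4·-216/85=77/255
M: M0=0, M1=77/255, M2=-216/85, M3=461/85, M4=0
seg 0: a=-3, c=M0/2=0, d=(M1−M0)/(6·3)=77/4590, b=Δ0−h0·(2M0+M1)/6=433/510
seg 1: a=0, c=M1/2=77/510, d=(M2−M1)/(6·3)=-145/918, b=Δ1−h1·(2M1+M2)/6=332/255
seg 2: a=1, c=M2/2=-108/85, d=(M3−M2)/(6·1)=677/510, b=Δ2−h2·(2M2+M3)/6=-1049/510
seg 3: a=-1, c=M3/2=461/170, d=(M4−M3)/(6·2)=-461/1020, b=Δ3−h3·(2M3+M4)/6=-157/255
t_q=17/2 → seg 3, τ=3/2; S=-1+-157/255·τ+461/170·τ²+-461/1020·τ³=1443/544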